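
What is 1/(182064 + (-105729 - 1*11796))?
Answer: 1/64539 ≈ 1.5495e-5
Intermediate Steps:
1/(182064 + (-105729 - 1*11796)) = 1/(182064 + (-105729 - 11796)) = 1/(182064 - 117525) = 1/64539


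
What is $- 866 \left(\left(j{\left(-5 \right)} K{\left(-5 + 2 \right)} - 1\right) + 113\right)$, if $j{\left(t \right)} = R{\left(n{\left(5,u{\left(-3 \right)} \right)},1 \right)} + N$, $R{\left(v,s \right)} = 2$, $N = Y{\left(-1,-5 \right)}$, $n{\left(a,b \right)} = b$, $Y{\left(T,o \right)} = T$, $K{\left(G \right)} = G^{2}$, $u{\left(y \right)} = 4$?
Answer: $-104786$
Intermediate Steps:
$N = -1$
$j{\left(t \right)} = 1$ ($j{\left(t \right)} = 2 - 1 = 1$)
$- 866 \left(\left(j{\left(-5 \right)} K{\left(-5 + 2 \right)} - 1\right) + 113\right) = - 866 \left(\left(1 \left(-5 + 2\right)^{2} - 1\right) + 113\right) = - 866 \left(\left(1 \left(-3\right)^{2} - 1\right) + 113\right) = - 866 \left(\left(1 \cdot 9 - 1\right) + 113\right) = - 866 \left(\left(9 - 1\right) + 113\right) = - 866 \left(8 + 113\right) = \left(-866\right) 121 = -104786$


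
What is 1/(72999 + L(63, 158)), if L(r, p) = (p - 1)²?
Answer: 1/97648 ≈ 1.0241e-5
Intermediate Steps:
L(r, p) = (-1 + p)²
1/(72999 + L(63, 158)) = 1/(72999 + (-1 + 158)²) = 1/(72999 + 157²) = 1/(72999 + 24649) = 1/97648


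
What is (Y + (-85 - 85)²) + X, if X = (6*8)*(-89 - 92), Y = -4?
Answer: 20208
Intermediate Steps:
X = -8688 (X = 48*(-181) = -8688)
(Y + (-85 - 85)²) + X = (-4 + (-85 - 85)²) - 8688 = (-4 + (-170)²) - 8688 = (-4 + 28900) - 8688 = 28896 - 8688 = 20208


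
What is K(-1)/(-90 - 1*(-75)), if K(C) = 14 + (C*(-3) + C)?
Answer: -16/15 ≈ -1.0667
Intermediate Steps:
K(C) = 14 - 2*C (K(C) = 14 + (-3*C + C) = 14 - 2*C)
K(-1)/(-90 - 1*(-75)) = (14 - 2*(-1))/(-90 - 1*(-75)) = (14 + 2)/(-90 + 75) = 16/(-15) = 16*(-1/15) = -16/15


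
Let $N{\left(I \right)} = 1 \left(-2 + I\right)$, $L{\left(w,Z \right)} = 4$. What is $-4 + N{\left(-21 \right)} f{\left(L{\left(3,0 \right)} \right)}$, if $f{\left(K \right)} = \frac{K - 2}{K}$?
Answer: $- \frac{31}{2} \approx -15.5$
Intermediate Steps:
$f{\left(K \right)} = \frac{-2 + K}{K}$
$N{\left(I \right)} = -2 + I$
$-4 + N{\left(-21 \right)} f{\left(L{\left(3,0 \right)} \right)} = -4 + \left(-2 - 21\right) \frac{-2 + 4}{4} = -4 - 23 \cdot \frac{1}{4} \cdot 2 = -4 - \frac{23}{2} = - \frac{31}{2}$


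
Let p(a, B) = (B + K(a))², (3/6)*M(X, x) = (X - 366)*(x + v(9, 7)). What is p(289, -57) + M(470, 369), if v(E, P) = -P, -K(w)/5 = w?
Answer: 2331300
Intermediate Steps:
K(w) = -5*w
M(X, x) = 2*(-366 + X)*(-7 + x) (M(X, x) = 2*((X - 366)*(x - 1*7)) = 2*((-366 + X)*(x - 7)) = 2*((-366 + X)*(-7 + x)) = 2*(-366 + X)*(-7 + x))
p(a, B) = (B - 5*a)²
p(289, -57) + M(470, 369) = (-57 - 5*289)² + (5124 - 732*369 - 14*470 + 2*470*369) = (-57 - 1445)² + (5124 - 270108 - 6580 + 346860) = (-1502)² + 75296 = 2256004 + 75296 = 2331300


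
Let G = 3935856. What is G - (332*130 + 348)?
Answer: 3892348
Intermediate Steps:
G - (332*130 + 348) = 3935856 - (332*130 + 348) = 3935856 - (43160 + 348) = 3935856 - 1*43508 = 3935856 - 43508 = 3892348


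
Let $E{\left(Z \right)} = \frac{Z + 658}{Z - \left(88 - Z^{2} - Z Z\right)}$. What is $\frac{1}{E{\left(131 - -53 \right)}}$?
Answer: $\frac{33904}{421} \approx 80.532$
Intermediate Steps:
$E{\left(Z \right)} = \frac{658 + Z}{-88 + Z + 2 Z^{2}}$ ($E{\left(Z \right)} = \frac{658 + Z}{Z + \left(\left(Z^{2} + Z^{2}\right) - 88\right)} = \frac{658 + Z}{Z + \left(2 Z^{2} - 88\right)} = \frac{658 + Z}{Z + \left(-88 + 2 Z^{2}\right)} = \frac{658 + Z}{-88 + Z + 2 Z^{2}}$)
$\frac{1}{E{\left(131 - -53 \right)}} = \frac{1}{\frac{1}{-88 + \left(131 - -53\right) + 2 \left(131 - -53\right)^{2}} \left(658 + \left(131 - -53\right)\right)} = \frac{1}{\frac{1}{-88 + \left(131 + 53\right) + 2 \left(131 + 53\right)^{2}} \left(658 + \left(131 + 53\right)\right)} = \frac{1}{\frac{1}{-88 + 184 + 2 \cdot 184^{2}} \left(658 + 184\right)} = \frac{1}{\frac{1}{-88 + 184 + 2 \cdot 33856} \cdot 842} = \frac{1}{\frac{1}{-88 + 184 + 67712} \cdot 842} = \frac{1}{\frac{1}{67808} \cdot 842} = \frac{1}{\frac{421}{33904}} = \frac{33904}{421}$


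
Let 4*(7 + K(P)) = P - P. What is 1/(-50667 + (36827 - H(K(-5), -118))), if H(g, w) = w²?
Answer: -1/27764 ≈ -3.6018e-5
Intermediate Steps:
K(P) = -7 (K(P) = -7 + (P - P)/4 = -7 + (¼)*0 = -7 + 0 = -7)
1/(-50667 + (36827 - H(K(-5), -118))) = 1/(-50667 + (36827 - 1*(-118)²)) = 1/(-50667 + (36827 - 1*13924)) = 1/(-50667 + (36827 - 13924)) = 1/(-50667 + 22903) = 1/(-27764) = -1/27764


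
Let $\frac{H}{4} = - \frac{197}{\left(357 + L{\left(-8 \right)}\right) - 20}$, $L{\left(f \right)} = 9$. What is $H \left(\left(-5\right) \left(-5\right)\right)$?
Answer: $- \frac{9850}{173} \approx -56.936$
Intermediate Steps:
$H = - \frac{394}{173}$ ($H = 4 \left(- \frac{197}{\left(357 + 9\right) - 20}\right) = 4 \left(- \frac{197}{366 - 20}\right) = 4 \left(- \frac{197}{346}\right) = - \frac{394}{173} \approx -2.2775$)
$H \left(\left(-5\right) \left(-5\right)\right) = - \frac{394 \left(\left(-5\right) \left(-5\right)\right)}{173} = \left(- \frac{394}{173}\right) 25 = - \frac{9850}{173}$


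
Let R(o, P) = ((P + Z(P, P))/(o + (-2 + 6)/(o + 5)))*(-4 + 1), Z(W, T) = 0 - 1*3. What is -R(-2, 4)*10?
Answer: -45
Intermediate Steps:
Z(W, T) = -3 (Z(W, T) = 0 - 3 = -3)
R(o, P) = -3*(-3 + P)/(o + 4/(5 + o)) (R(o, P) = ((P - 3)/(o + (-2 + 6)/(o + 5)))*(-4 + 1) = ((-3 + P)/(o + 4/(5 + o)))*(-3) = -3*(-3 + P)/(o + 4/(5 + o)))
-R(-2, 4)*10 = -3*(15 - 5*4 + 3*(-2) - 1*4*(-2))/(4 + (-2)² + 5*(-2))*10 = -3*(15 - 20 - 6 + 8)/(4 + 4 - 10)*10 = -3*(-3)/(-2)*10 = -3*(-1)*(-3)/2*10 = -1*9/2*10 = -9/2*10 = -45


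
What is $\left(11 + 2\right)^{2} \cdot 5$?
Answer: $845$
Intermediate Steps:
$\left(11 + 2\right)^{2} \cdot 5 = 13^{2} \cdot 5 = 169 \cdot 5 = 845$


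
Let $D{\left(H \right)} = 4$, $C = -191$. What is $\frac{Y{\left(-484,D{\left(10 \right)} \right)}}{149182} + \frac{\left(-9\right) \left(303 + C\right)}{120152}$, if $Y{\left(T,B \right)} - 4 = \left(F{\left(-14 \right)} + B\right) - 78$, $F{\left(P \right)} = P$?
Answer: $- \frac{10029264}{1120282229} \approx -0.0089524$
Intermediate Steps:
$Y{\left(T,B \right)} = -88 + B$ ($Y{\left(T,B \right)} = 4 + \left(\left(-14 + B\right) - 78\right) = 4 + \left(-92 + B\right) = -88 + B$)
$\frac{Y{\left(-484,D{\left(10 \right)} \right)}}{149182} + \frac{\left(-9\right) \left(303 + C\right)}{120152} = \frac{-88 + 4}{149182} + \frac{\left(-9\right) \left(303 - 191\right)}{120152} = \left(-84\right) \frac{1}{149182} + \left(-9\right) 112 \cdot \frac{1}{120152} = - \frac{42}{74591} - \frac{126}{15019} = - \frac{10029264}{1120282229}$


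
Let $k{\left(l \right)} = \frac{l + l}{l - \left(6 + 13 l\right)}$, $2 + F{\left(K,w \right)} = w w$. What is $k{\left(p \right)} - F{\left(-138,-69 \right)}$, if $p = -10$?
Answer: $- \frac{271273}{57} \approx -4759.2$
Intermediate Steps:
$F{\left(K,w \right)} = -2 + w^{2}$ ($F{\left(K,w \right)} = -2 + w w = -2 + w^{2}$)
$k{\left(l \right)} = \frac{2 l}{-6 - 12 l}$ ($k{\left(l \right)} = \frac{2 l}{l - \left(6 + 13 l\right)} = \frac{2 l}{-6 - 12 l}$)
$k{\left(p \right)} - F{\left(-138,-69 \right)} = \left(-1\right) \left(-10\right) \frac{1}{3 + 6 \left(-10\right)} - \left(-2 + \left(-69\right)^{2}\right) = \left(-1\right) \left(-10\right) \frac{1}{3 - 60} - \left(-2 + 4761\right) = \left(-1\right) \left(-10\right) \frac{1}{-57} - 4759 = \left(-1\right) \left(-10\right) \left(- \frac{1}{57}\right) - 4759 = - \frac{10}{57} - 4759 = - \frac{271273}{57}$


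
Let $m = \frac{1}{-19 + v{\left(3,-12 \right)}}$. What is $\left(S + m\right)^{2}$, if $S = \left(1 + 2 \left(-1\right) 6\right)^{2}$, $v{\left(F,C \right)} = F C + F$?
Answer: $\frac{39576681}{2704} \approx 14636.0$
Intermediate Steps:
$v{\left(F,C \right)} = F + C F$ ($v{\left(F,C \right)} = C F + F = F + C F$)
$m = - \frac{1}{52}$ ($m = \frac{1}{-19 + 3 \left(1 - 12\right)} = \frac{1}{-19 + 3 \left(-11\right)} = \frac{1}{-19 - 33} = \frac{1}{-52} = - \frac{1}{52} \approx -0.019231$)
$S = 121$ ($S = \left(1 - 12\right)^{2} = \left(-11\right)^{2} = 121$)
$\left(S + m\right)^{2} = \left(121 - \frac{1}{52}\right)^{2} = \left(\frac{6291}{52}\right)^{2} = \frac{39576681}{2704}$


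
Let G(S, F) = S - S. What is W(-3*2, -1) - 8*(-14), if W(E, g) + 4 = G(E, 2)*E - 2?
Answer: 106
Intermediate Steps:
G(S, F) = 0
W(E, g) = -6 (W(E, g) = -4 + (0*E - 2) = -4 + (0 - 2) = -4 - 2 = -6)
W(-3*2, -1) - 8*(-14) = -6 - 8*(-14) = -6 + 112 = 106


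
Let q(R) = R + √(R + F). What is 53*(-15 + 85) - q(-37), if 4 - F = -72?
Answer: 3747 - √39 ≈ 3740.8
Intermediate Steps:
F = 76 (F = 4 - 1*(-72) = 4 + 72 = 76)
q(R) = R + √(76 + R) (q(R) = R + √(R + 76) = R + √(76 + R))
53*(-15 + 85) - q(-37) = 53*(-15 + 85) - (-37 + √(76 - 37)) = 53*70 - (-37 + √39) = 3710 + (37 - √39) = 3747 - √39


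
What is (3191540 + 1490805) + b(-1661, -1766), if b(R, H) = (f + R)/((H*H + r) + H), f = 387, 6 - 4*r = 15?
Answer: 58379248019999/12467951 ≈ 4.6823e+6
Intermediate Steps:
r = -9/4 (r = 3/2 - ¼*15 = 3/2 - 15/4 = -9/4 ≈ -2.2500)
b(R, H) = (387 + R)/(-9/4 + H + H²) (b(R, H) = (387 + R)/((H*H - 9/4) + H) = (387 + R)/((H² - 9/4) + H) = (387 + R)/((-9/4 + H²) + H) = (387 + R)/(-9/4 + H + H²))
(3191540 + 1490805) + b(-1661, -1766) = (3191540 + 1490805) + 4*(387 - 1661)/(-9 + 4*(-1766) + 4*(-1766)²) = 4682345 + 4*(-1274)/(-9 - 7064 + 4*3118756) = 4682345 + 4*(-1274)/(-9 - 7064 + 12475024) = 4682345 + 4*(-1274)/12467951 = 4682345 + 4*(1/12467951)*(-1274) = 4682345 - 5096/12467951 = 58379248019999/12467951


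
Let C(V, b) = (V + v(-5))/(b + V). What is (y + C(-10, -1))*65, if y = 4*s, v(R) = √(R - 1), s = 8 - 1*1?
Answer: 20670/11 - 65*I*√6/11 ≈ 1879.1 - 14.474*I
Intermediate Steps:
s = 7 (s = 8 - 1 = 7)
v(R) = √(-1 + R)
y = 28 (y = 4*7 = 28)
C(V, b) = (V + I*√6)/(V + b) (C(V, b) = (V + √(-1 - 5))/(b + V) = (V + √(-6))/(V + b) = (V + I*√6)/(V + b))
(y + C(-10, -1))*65 = (28 + (-10 + I*√6)/(-10 - 1))*65 = (28 + (-10 + I*√6)/(-11))*65 = (28 - (-10 + I*√6)/11)*65 = (28 + (10/11 - I*√6/11))*65 = (318/11 - I*√6/11)*65 = 20670/11 - 65*I*√6/11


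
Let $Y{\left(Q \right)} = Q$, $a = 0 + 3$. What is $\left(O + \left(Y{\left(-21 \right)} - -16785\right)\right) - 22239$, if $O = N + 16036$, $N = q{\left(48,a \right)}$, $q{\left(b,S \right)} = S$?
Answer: $10564$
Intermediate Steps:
$a = 3$
$N = 3$
$O = 16039$ ($O = 3 + 16036 = 16039$)
$\left(O + \left(Y{\left(-21 \right)} - -16785\right)\right) - 22239 = \left(16039 - -16764\right) - 22239 = \left(16039 + \left(-21 + 16785\right)\right) - 22239 = \left(16039 + 16764\right) - 22239 = 32803 - 22239 = 10564$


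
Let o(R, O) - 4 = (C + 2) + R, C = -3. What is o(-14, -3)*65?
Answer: -715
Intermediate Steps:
o(R, O) = 3 + R (o(R, O) = 4 + ((-3 + 2) + R) = 4 + (-1 + R) = 3 + R)
o(-14, -3)*65 = (3 - 14)*65 = -11*65 = -715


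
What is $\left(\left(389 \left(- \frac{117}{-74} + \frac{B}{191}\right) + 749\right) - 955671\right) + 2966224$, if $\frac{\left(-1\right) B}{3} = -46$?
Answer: $\frac{28440407919}{14134} \approx 2.0122 \cdot 10^{6}$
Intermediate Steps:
$B = 138$ ($B = \left(-3\right) \left(-46\right) = 138$)
$\left(\left(389 \left(- \frac{117}{-74} + \frac{B}{191}\right) + 749\right) - 955671\right) + 2966224 = \left(\left(389 \left(- \frac{117}{-74} + \frac{138}{191}\right) + 749\right) - 955671\right) + 2966224 = \left(\left(389 \left(\left(-117\right) \left(- \frac{1}{74}\right) + 138 \cdot \frac{1}{191}\right) + 749\right) - 955671\right) + 2966224 = \left(\left(389 \left(\frac{117}{74} + \frac{138}{191}\right) + 749\right) - 955671\right) + 2966224 = \left(\left(389 \cdot \frac{32559}{14134} + 749\right) - 955671\right) + 2966224 = \left(\left(\frac{12665451}{14134} + 749\right) - 955671\right) + 2966224 = \left(\frac{23251817}{14134} - 955671\right) + 2966224 = - \frac{13484202097}{14134} + 2966224 = \frac{28440407919}{14134}$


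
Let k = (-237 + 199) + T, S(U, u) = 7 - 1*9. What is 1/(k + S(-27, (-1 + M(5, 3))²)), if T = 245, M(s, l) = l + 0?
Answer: 1/205 ≈ 0.0048781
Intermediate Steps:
M(s, l) = l
S(U, u) = -2 (S(U, u) = 7 - 9 = -2)
k = 207 (k = (-237 + 199) + 245 = -38 + 245 = 207)
1/(k + S(-27, (-1 + M(5, 3))²)) = 1/(207 - 2) = 1/205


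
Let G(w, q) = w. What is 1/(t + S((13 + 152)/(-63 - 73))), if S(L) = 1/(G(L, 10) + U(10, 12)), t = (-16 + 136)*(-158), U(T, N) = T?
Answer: -1195/22657064 ≈ -5.2743e-5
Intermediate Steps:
t = -18960 (t = 120*(-158) = -18960)
S(L) = 1/(10 + L) (S(L) = 1/(L + 10) = 1/(10 + L))
1/(t + S((13 + 152)/(-63 - 73))) = 1/(-18960 + 1/(10 + (13 + 152)/(-63 - 73))) = 1/(-18960 + 1/(10 + 165/(-136))) = 1/(-18960 + 1/(10 + 165*(-1/136))) = 1/(-18960 + 1/(10 - 165/136)) = 1/(-18960 + 1/(1195/136)) = 1/(-18960 + 136/1195) = 1/(-22657064/1195) = -1195/22657064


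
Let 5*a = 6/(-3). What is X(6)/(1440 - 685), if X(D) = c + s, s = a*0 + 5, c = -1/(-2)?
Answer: 11/1510 ≈ 0.0072848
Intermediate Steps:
a = -2/5 (a = (6/(-3))/5 = (6*(-1/3))/5 = (1/5)*(-2) = -2/5 ≈ -0.40000)
c = 1/2 (c = -1*(-1/2) = 1/2 ≈ 0.50000)
s = 5 (s = -2/5*0 + 5 = 0 + 5 = 5)
X(D) = 11/2 (X(D) = 1/2 + 5 = 11/2)
X(6)/(1440 - 685) = (11/2)/(1440 - 685) = (11/2)/755 = (1/755)*(11/2) = 11/1510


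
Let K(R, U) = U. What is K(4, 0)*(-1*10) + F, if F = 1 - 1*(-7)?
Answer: 8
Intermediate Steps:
F = 8 (F = 1 + 7 = 8)
K(4, 0)*(-1*10) + F = 0*(-1*10) + 8 = 0*(-10) + 8 = 0 + 8 = 8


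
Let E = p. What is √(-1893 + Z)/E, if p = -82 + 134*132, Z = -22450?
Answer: I*√24343/17606 ≈ 0.0088619*I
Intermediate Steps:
p = 17606 (p = -82 + 17688 = 17606)
E = 17606
√(-1893 + Z)/E = √(-1893 - 22450)/17606 = √(-24343)*(1/17606) = (I*√24343)*(1/17606) = I*√24343/17606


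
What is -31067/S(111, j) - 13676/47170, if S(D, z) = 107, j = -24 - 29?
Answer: -733446861/2523595 ≈ -290.64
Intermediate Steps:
j = -53
-31067/S(111, j) - 13676/47170 = -31067/107 - 13676/47170 = -31067*1/107 - 13676*1/47170 = -31067/107 - 6838/23585 = -733446861/2523595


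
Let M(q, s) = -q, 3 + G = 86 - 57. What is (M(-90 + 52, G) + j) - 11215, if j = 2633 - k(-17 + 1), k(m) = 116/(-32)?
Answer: -68323/8 ≈ -8540.4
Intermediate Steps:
k(m) = -29/8 (k(m) = 116*(-1/32) = -29/8)
G = 26 (G = -3 + (86 - 57) = -3 + 29 = 26)
j = 21093/8 (j = 2633 - 1*(-29/8) = 2633 + 29/8 = 21093/8 ≈ 2636.6)
(M(-90 + 52, G) + j) - 11215 = (-(-90 + 52) + 21093/8) - 11215 = (-1*(-38) + 21093/8) - 11215 = (38 + 21093/8) - 11215 = 21397/8 - 11215 = -68323/8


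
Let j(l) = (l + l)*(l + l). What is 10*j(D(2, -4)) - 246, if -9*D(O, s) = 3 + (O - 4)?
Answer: -19886/81 ≈ -245.51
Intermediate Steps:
D(O, s) = ⅑ - O/9 (D(O, s) = -(3 + (O - 4))/9 = -(3 + (-4 + O))/9 = -(-1 + O)/9 = ⅑ - O/9)
j(l) = 4*l² (j(l) = (2*l)*(2*l) = 4*l²)
10*j(D(2, -4)) - 246 = 10*(4*(⅑ - ⅑*2)²) - 246 = 10*(4*(⅑ - 2/9)²) - 246 = 10*(4*(-⅑)²) - 246 = 10*(4*(1/81)) - 246 = 10*(4/81) - 246 = 40/81 - 246 = -19886/81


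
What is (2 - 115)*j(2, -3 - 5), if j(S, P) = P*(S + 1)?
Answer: 2712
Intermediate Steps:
j(S, P) = P*(1 + S)
(2 - 115)*j(2, -3 - 5) = (2 - 115)*((-3 - 5)*(1 + 2)) = -(-904)*3 = -113*(-24) = 2712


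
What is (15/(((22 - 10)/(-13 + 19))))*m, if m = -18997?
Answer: -284955/2 ≈ -1.4248e+5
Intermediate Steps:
(15/(((22 - 10)/(-13 + 19))))*m = (15/(((22 - 10)/(-13 + 19))))*(-18997) = (15/((12/6)))*(-18997) = (15/((12*(⅙))))*(-18997) = (15/2)*(-18997) = -284955/2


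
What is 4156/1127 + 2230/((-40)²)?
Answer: 916281/180320 ≈ 5.0814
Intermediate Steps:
4156/1127 + 2230/((-40)²) = 4156*(1/1127) + 2230/1600 = 4156/1127 + 2230*(1/1600) = 4156/1127 + 223/160 = 916281/180320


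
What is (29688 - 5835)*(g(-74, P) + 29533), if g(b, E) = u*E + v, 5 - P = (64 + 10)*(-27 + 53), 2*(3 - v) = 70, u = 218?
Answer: -9275024373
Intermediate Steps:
v = -32 (v = 3 - 1/2*70 = 3 - 35 = -32)
P = -1919 (P = 5 - (64 + 10)*(-27 + 53) = 5 - 74*26 = 5 - 1*1924 = 5 - 1924 = -1919)
g(b, E) = -32 + 218*E (g(b, E) = 218*E - 32 = -32 + 218*E)
(29688 - 5835)*(g(-74, P) + 29533) = (29688 - 5835)*((-32 + 218*(-1919)) + 29533) = 23853*((-32 - 418342) + 29533) = 23853*(-418374 + 29533) = 23853*(-388841) = -9275024373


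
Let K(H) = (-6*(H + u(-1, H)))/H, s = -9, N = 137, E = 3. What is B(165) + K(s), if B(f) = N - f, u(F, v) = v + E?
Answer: -38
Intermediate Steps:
u(F, v) = 3 + v (u(F, v) = v + 3 = 3 + v)
B(f) = 137 - f
K(H) = (-18 - 12*H)/H (K(H) = (-6*(H + (3 + H)))/H = (-6*(3 + 2*H))/H = (-18 - 12*H)/H)
B(165) + K(s) = (137 - 1*165) + (-12 - 18/(-9)) = (137 - 165) + (-12 - 18*(-⅑)) = -28 + (-12 + 2) = -28 - 10 = -38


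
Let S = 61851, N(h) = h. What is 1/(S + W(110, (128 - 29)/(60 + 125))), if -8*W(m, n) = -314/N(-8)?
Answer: 32/1979075 ≈ 1.6169e-5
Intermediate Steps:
W(m, n) = -157/32 (W(m, n) = -(-157)/(4*(-8)) = -(-157)*(-1)/(4*8) = -⅛*157/4 = -157/32)
1/(S + W(110, (128 - 29)/(60 + 125))) = 1/(61851 - 157/32) = 1/(1979075/32) = 32/1979075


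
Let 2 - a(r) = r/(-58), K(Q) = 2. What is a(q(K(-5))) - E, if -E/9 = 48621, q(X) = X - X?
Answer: 437591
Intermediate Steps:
q(X) = 0
E = -437589 (E = -9*48621 = -437589)
a(r) = 2 + r/58 (a(r) = 2 - r/(-58) = 2 - r*(-1)/58 = 2 - (-1)*r/58 = 2 + r/58)
a(q(K(-5))) - E = (2 + (1/58)*0) - 1*(-437589) = (2 + 0) + 437589 = 2 + 437589 = 437591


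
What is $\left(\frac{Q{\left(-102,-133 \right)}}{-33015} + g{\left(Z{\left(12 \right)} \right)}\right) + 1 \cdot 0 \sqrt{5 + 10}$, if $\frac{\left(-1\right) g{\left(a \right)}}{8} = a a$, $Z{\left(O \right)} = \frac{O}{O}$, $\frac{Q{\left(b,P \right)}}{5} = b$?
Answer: $- \frac{17574}{2201} \approx -7.9846$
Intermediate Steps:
$Q{\left(b,P \right)} = 5 b$
$Z{\left(O \right)} = 1$
$g{\left(a \right)} = - 8 a^{2}$ ($g{\left(a \right)} = - 8 a a = - 8 a^{2}$)
$\left(\frac{Q{\left(-102,-133 \right)}}{-33015} + g{\left(Z{\left(12 \right)} \right)}\right) + 1 \cdot 0 \sqrt{5 + 10} = \left(\frac{5 \left(-102\right)}{-33015} - 8 \cdot 1^{2}\right) + 1 \cdot 0 \sqrt{5 + 10} = \left(\left(-510\right) \left(- \frac{1}{33015}\right) - 8\right) + 0 \sqrt{15} = \left(\frac{34}{2201} - 8\right) + 0 = - \frac{17574}{2201} + 0 = - \frac{17574}{2201}$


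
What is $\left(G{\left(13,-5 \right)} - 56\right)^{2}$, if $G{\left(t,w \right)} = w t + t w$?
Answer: $34596$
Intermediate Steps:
$G{\left(t,w \right)} = 2 t w$ ($G{\left(t,w \right)} = t w + t w = 2 t w$)
$\left(G{\left(13,-5 \right)} - 56\right)^{2} = \left(2 \cdot 13 \left(-5\right) - 56\right)^{2} = \left(-130 - 56\right)^{2} = \left(-186\right)^{2} = 34596$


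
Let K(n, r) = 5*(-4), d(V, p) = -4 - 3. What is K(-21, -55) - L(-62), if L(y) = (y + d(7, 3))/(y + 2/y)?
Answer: -13533/641 ≈ -21.112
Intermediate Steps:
d(V, p) = -7
K(n, r) = -20
L(y) = (-7 + y)/(y + 2/y) (L(y) = (y - 7)/(y + 2/y) = (-7 + y)/(y + 2/y))
K(-21, -55) - L(-62) = -20 - (-62)*(-7 - 62)/(2 + (-62)²) = -20 - (-62)*(-69)/(2 + 3844) = -20 - (-62)*(-69)/3846 = -20 - 1*713/641 = -20 - 713/641 = -13533/641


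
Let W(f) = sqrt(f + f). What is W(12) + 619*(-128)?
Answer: -79232 + 2*sqrt(6) ≈ -79227.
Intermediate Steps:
W(f) = sqrt(2)*sqrt(f) (W(f) = sqrt(2*f) = sqrt(2)*sqrt(f))
W(12) + 619*(-128) = sqrt(2)*sqrt(12) + 619*(-128) = sqrt(2)*(2*sqrt(3)) - 79232 = 2*sqrt(6) - 79232 = -79232 + 2*sqrt(6)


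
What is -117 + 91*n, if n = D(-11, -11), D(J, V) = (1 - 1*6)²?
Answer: 2158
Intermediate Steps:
D(J, V) = 25 (D(J, V) = (1 - 6)² = (-5)² = 25)
n = 25
-117 + 91*n = -117 + 91*25 = -117 + 2275 = 2158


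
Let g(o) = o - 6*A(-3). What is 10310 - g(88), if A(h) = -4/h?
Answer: 10230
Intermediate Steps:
g(o) = -8 + o (g(o) = o - (-24)/(-3) = o - (-24)*(-1)/3 = o - 6*4/3 = o - 8 = -8 + o)
10310 - g(88) = 10310 - (-8 + 88) = 10310 - 1*80 = 10310 - 80 = 10230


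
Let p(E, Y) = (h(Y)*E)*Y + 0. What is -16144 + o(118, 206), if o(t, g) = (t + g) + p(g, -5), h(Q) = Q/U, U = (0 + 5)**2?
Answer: -15614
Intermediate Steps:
U = 25 (U = 5**2 = 25)
h(Q) = Q/25
p(E, Y) = E*Y**2/25 (p(E, Y) = ((Y/25)*E)*Y + 0 = (E*Y/25)*Y + 0 = E*Y**2/25 + 0 = E*Y**2/25)
o(t, g) = t + 2*g (o(t, g) = (t + g) + (1/25)*g*(-5)**2 = (g + t) + (1/25)*g*25 = (g + t) + g = t + 2*g)
-16144 + o(118, 206) = -16144 + (118 + 2*206) = -16144 + (118 + 412) = -16144 + 530 = -15614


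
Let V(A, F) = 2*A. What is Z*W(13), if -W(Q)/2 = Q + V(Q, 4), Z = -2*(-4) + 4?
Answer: -936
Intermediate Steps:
Z = 12 (Z = 8 + 4 = 12)
W(Q) = -6*Q (W(Q) = -2*(Q + 2*Q) = -6*Q)
Z*W(13) = 12*(-6*13) = 12*(-78) = -936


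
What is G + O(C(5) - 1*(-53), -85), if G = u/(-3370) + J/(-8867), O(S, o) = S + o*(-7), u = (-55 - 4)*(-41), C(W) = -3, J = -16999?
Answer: 19309591907/29881790 ≈ 646.20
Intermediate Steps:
u = 2419 (u = -59*(-41) = 2419)
O(S, o) = S - 7*o
G = 35837357/29881790 (G = 2419/(-3370) - 16999/(-8867) = 2419*(-1/3370) - 16999*(-1/8867) = -2419/3370 + 16999/8867 = 35837357/29881790 ≈ 1.1993)
G + O(C(5) - 1*(-53), -85) = 35837357/29881790 + ((-3 - 1*(-53)) - 7*(-85)) = 35837357/29881790 + ((-3 + 53) + 595) = 35837357/29881790 + (50 + 595) = 35837357/29881790 + 645 = 19309591907/29881790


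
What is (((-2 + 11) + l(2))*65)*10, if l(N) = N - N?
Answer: 5850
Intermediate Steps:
l(N) = 0
(((-2 + 11) + l(2))*65)*10 = (((-2 + 11) + 0)*65)*10 = ((9 + 0)*65)*10 = (9*65)*10 = 585*10 = 5850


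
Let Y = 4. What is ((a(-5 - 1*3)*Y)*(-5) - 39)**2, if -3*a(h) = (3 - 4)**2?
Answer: 9409/9 ≈ 1045.4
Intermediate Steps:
a(h) = -1/3 (a(h) = -(3 - 4)**2/3 = -1/3*(-1)**2 = -1/3*1 = -1/3)
((a(-5 - 1*3)*Y)*(-5) - 39)**2 = (-1/3*4*(-5) - 39)**2 = (-4/3*(-5) - 39)**2 = (20/3 - 39)**2 = (-97/3)**2 = 9409/9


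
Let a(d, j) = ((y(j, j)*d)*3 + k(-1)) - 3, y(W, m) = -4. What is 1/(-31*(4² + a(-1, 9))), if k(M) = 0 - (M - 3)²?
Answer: -1/279 ≈ -0.0035842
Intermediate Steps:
k(M) = -(-3 + M)² (k(M) = 0 - (-3 + M)² = -(-3 + M)²)
a(d, j) = -19 - 12*d (a(d, j) = (-4*d*3 - (-3 - 1)²) - 3 = (-12*d - 1*(-4)²) - 3 = (-12*d - 1*16) - 3 = (-12*d - 16) - 3 = (-16 - 12*d) - 3 = -19 - 12*d)
1/(-31*(4² + a(-1, 9))) = 1/(-31*(4² + (-19 - 12*(-1)))) = 1/(-31*(16 + (-19 + 12))) = 1/(-31*(16 - 7)) = 1/(-31*9) = 1/(-279) = -1/279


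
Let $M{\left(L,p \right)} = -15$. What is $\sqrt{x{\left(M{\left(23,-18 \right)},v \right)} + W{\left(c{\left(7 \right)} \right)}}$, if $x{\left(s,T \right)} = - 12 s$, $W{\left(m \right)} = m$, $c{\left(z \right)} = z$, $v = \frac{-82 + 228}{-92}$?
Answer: $\sqrt{187} \approx 13.675$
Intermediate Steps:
$v = - \frac{73}{46}$ ($v = 146 \left(- \frac{1}{92}\right) = - \frac{73}{46} \approx -1.587$)
$\sqrt{x{\left(M{\left(23,-18 \right)},v \right)} + W{\left(c{\left(7 \right)} \right)}} = \sqrt{\left(-12\right) \left(-15\right) + 7} = \sqrt{180 + 7} = \sqrt{187}$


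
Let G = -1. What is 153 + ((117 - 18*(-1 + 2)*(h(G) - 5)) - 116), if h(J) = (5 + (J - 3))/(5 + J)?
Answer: 479/2 ≈ 239.50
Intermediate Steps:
h(J) = (2 + J)/(5 + J) (h(J) = (5 + (-3 + J))/(5 + J) = (2 + J)/(5 + J))
153 + ((117 - 18*(-1 + 2)*(h(G) - 5)) - 116) = 153 + ((117 - 18*(-1 + 2)*((2 - 1)/(5 - 1) - 5)) - 116) = 153 + ((117 - 18*(1/4 - 5)) - 116) = 153 + ((117 - 18*((¼)*1 - 5)) - 116) = 153 + ((117 - 18*(¼ - 5)) - 116) = 153 + ((117 - 18*(-19)/4) - 116) = 153 + ((117 - 18*(-19/4)) - 116) = 153 + ((117 + 171/2) - 116) = 153 + (405/2 - 116) = 153 + 173/2 = 479/2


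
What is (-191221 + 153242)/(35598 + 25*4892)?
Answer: -37979/157898 ≈ -0.24053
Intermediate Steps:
(-191221 + 153242)/(35598 + 25*4892) = -37979/(35598 + 122300) = -37979/157898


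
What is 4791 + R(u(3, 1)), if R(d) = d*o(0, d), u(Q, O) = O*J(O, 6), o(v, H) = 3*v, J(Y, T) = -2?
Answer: 4791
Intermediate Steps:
u(Q, O) = -2*O (u(Q, O) = O*(-2) = -2*O)
R(d) = 0 (R(d) = d*(3*0) = d*0 = 0)
4791 + R(u(3, 1)) = 4791 + 0 = 4791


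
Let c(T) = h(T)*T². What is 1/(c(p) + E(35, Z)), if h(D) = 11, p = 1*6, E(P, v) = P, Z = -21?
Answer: 1/431 ≈ 0.0023202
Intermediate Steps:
p = 6
c(T) = 11*T²
1/(c(p) + E(35, Z)) = 1/(11*6² + 35) = 1/(11*36 + 35) = 1/(396 + 35) = 1/431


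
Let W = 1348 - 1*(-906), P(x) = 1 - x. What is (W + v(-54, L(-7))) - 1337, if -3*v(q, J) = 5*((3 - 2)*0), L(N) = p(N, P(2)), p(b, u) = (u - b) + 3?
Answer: 917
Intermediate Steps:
p(b, u) = 3 + u - b
L(N) = 2 - N (L(N) = 3 + (1 - 1*2) - N = 3 + (1 - 2) - N = 3 - 1 - N = 2 - N)
v(q, J) = 0 (v(q, J) = -5*(3 - 2)*0/3 = -5*1*0/3 = -5*0/3 = -⅓*0 = 0)
W = 2254 (W = 1348 + 906 = 2254)
(W + v(-54, L(-7))) - 1337 = (2254 + 0) - 1337 = 2254 - 1337 = 917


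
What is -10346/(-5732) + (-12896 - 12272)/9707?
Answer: -21917177/27820262 ≈ -0.78781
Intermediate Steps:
-10346/(-5732) + (-12896 - 12272)/9707 = -10346*(-1/5732) - 25168*1/9707 = 5173/2866 - 25168/9707 = -21917177/27820262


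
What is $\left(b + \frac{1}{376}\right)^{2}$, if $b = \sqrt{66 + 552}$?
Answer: $\frac{87370369}{141376} + \frac{\sqrt{618}}{188} \approx 618.13$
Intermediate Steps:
$b = \sqrt{618} \approx 24.86$
$\left(b + \frac{1}{376}\right)^{2} = \left(\sqrt{618} + \frac{1}{376}\right)^{2} = \left(\frac{1}{376} + \sqrt{618}\right)^{2}$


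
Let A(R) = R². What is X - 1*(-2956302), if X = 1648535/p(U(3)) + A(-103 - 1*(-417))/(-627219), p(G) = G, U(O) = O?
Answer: 2198912843597/627219 ≈ 3.5058e+6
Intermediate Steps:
X = 344664059459/627219 (X = 1648535/3 + (-103 - 1*(-417))²/(-627219) = 1648535*(⅓) + (-103 + 417)²*(-1/627219) = 1648535/3 + 314²*(-1/627219) = 1648535/3 + 98596*(-1/627219) = 1648535/3 - 98596/627219 = 344664059459/627219 ≈ 5.4951e+5)
X - 1*(-2956302) = 344664059459/627219 - 1*(-2956302) = 344664059459/627219 + 2956302 = 2198912843597/627219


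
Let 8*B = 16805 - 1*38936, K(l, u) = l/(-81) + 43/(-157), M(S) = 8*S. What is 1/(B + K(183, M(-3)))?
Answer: -33912/93899213 ≈ -0.00036115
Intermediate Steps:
K(l, u) = -43/157 - l/81 (K(l, u) = l*(-1/81) + 43*(-1/157) = -l/81 - 43/157 = -43/157 - l/81)
B = -22131/8 (B = (16805 - 1*38936)/8 = (16805 - 38936)/8 = (1/8)*(-22131) = -22131/8 ≈ -2766.4)
1/(B + K(183, M(-3))) = 1/(-22131/8 + (-43/157 - 1/81*183)) = 1/(-22131/8 + (-43/157 - 61/27)) = 1/(-22131/8 - 10738/4239) = 1/(-93899213/33912) = -33912/93899213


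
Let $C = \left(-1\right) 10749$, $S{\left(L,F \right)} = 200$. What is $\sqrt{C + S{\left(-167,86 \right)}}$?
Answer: $i \sqrt{10549} \approx 102.71 i$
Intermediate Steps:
$C = -10749$
$\sqrt{C + S{\left(-167,86 \right)}} = \sqrt{-10749 + 200} = \sqrt{-10549} = i \sqrt{10549}$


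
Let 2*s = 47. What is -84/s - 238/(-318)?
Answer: -21119/7473 ≈ -2.8260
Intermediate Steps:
s = 47/2 (s = (1/2)*47 = 47/2 ≈ 23.500)
-84/s - 238/(-318) = -84/47/2 - 238/(-318) = -84*2/47 - 238*(-1/318) = -168/47 + 119/159 = -21119/7473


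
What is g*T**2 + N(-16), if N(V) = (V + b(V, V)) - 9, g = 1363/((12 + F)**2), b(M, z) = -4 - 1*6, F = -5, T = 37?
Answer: 1864232/49 ≈ 38046.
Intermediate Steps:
b(M, z) = -10 (b(M, z) = -4 - 6 = -10)
g = 1363/49 (g = 1363/((12 - 5)**2) = 1363/(7**2) = 1363/49 ≈ 27.816)
N(V) = -19 + V (N(V) = (V - 10) - 9 = (-10 + V) - 9 = -19 + V)
g*T**2 + N(-16) = (1363/49)*37**2 + (-19 - 16) = (1363/49)*1369 - 35 = 1865947/49 - 35 = 1864232/49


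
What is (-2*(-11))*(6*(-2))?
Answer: -264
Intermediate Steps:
(-2*(-11))*(6*(-2)) = 22*(-12) = -264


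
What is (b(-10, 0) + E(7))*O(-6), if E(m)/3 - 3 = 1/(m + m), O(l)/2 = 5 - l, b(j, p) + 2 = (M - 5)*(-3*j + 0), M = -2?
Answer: -31229/7 ≈ -4461.3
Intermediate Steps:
b(j, p) = -2 + 21*j (b(j, p) = -2 + (-2 - 5)*(-3*j + 0) = -2 - (-21)*j = -2 + 21*j)
O(l) = 10 - 2*l (O(l) = 2*(5 - l) = 10 - 2*l)
E(m) = 9 + 3/(2*m) (E(m) = 9 + 3/(m + m) = 9 + 3/((2*m)) = 9 + 3*(1/(2*m)) = 9 + 3/(2*m))
(b(-10, 0) + E(7))*O(-6) = ((-2 + 21*(-10)) + (9 + (3/2)/7))*(10 - 2*(-6)) = ((-2 - 210) + (9 + (3/2)*(⅐)))*(10 + 12) = (-212 + (9 + 3/14))*22 = (-212 + 129/14)*22 = -2839/14*22 = -31229/7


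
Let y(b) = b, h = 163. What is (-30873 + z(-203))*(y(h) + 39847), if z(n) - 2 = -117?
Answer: -1239829880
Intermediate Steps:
z(n) = -115 (z(n) = 2 - 117 = -115)
(-30873 + z(-203))*(y(h) + 39847) = (-30873 - 115)*(163 + 39847) = -30988*40010 = -1239829880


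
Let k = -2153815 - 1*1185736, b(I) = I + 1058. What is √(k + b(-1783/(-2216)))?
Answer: I*√4098546682570/1108 ≈ 1827.2*I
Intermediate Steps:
b(I) = 1058 + I
k = -3339551 (k = -2153815 - 1185736 = -3339551)
√(k + b(-1783/(-2216))) = √(-3339551 + (1058 - 1783/(-2216))) = √(-3339551 + (1058 - 1783*(-1/2216))) = √(-3339551 + (1058 + 1783/2216)) = √(-3339551 + 2346311/2216) = √(-7398098705/2216) = I*√4098546682570/1108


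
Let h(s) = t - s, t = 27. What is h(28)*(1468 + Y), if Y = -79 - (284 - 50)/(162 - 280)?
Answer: -82068/59 ≈ -1391.0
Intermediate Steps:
Y = -4544/59 (Y = -79 - 234/(-118) = -79 - 234*(-1)/118 = -79 - 1*(-117/59) = -79 + 117/59 = -4544/59 ≈ -77.017)
h(s) = 27 - s
h(28)*(1468 + Y) = (27 - 1*28)*(1468 - 4544/59) = (27 - 28)*(82068/59) = -1*82068/59 = -82068/59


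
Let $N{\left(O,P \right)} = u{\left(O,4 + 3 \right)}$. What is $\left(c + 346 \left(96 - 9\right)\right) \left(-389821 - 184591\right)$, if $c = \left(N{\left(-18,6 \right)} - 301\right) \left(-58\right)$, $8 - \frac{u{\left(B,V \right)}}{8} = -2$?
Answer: $-24653763040$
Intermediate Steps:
$u{\left(B,V \right)} = 80$ ($u{\left(B,V \right)} = 64 - -16 = 64 + 16 = 80$)
$N{\left(O,P \right)} = 80$
$c = 12818$ ($c = \left(80 - 301\right) \left(-58\right) = \left(-221\right) \left(-58\right) = 12818$)
$\left(c + 346 \left(96 - 9\right)\right) \left(-389821 - 184591\right) = \left(12818 + 346 \left(96 - 9\right)\right) \left(-389821 - 184591\right) = \left(12818 + 346 \cdot 87\right) \left(-574412\right) = \left(12818 + 30102\right) \left(-574412\right) = 42920 \left(-574412\right) = -24653763040$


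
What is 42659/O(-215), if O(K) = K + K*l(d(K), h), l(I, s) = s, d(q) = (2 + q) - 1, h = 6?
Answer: -42659/1505 ≈ -28.345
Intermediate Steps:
d(q) = 1 + q
O(K) = 7*K (O(K) = K + K*6 = K + 6*K = 7*K)
42659/O(-215) = 42659/((7*(-215))) = 42659/(-1505) = 42659*(-1/1505) = -42659/1505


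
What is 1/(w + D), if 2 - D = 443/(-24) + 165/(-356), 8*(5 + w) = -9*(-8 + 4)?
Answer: 2136/43621 ≈ 0.048967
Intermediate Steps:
w = -1/2 (w = -5 + (-9*(-8 + 4))/8 = -5 + (-9*(-4))/8 = -5 + (1/8)*36 = -5 + 9/2 = -1/2 ≈ -0.50000)
D = 44689/2136 (D = 2 - (443/(-24) + 165/(-356)) = 2 - (443*(-1/24) + 165*(-1/356)) = 2 - (-443/24 - 165/356) = 2 - 1*(-40417/2136) = 2 + 40417/2136 = 44689/2136 ≈ 20.922)
1/(w + D) = 1/(-1/2 + 44689/2136) = 1/(43621/2136) = 2136/43621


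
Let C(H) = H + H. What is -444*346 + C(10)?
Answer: -153604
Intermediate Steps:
C(H) = 2*H
-444*346 + C(10) = -444*346 + 2*10 = -153624 + 20 = -153604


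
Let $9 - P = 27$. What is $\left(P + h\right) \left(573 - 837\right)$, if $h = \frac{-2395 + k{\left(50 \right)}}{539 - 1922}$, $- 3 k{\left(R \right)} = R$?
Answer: $\frac{5935336}{1383} \approx 4291.6$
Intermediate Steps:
$P = -18$ ($P = 9 - 27 = -18$)
$k{\left(R \right)} = - \frac{R}{3}$
$h = \frac{7235}{4149}$ ($h = \frac{-2395 - \frac{50}{3}}{539 - 1922} = \frac{-2395 - \frac{50}{3}}{-1383} = \left(- \frac{7235}{3}\right) \left(- \frac{1}{1383}\right) = \frac{7235}{4149} \approx 1.7438$)
$\left(P + h\right) \left(573 - 837\right) = \left(-18 + \frac{7235}{4149}\right) \left(573 - 837\right) = \left(- \frac{67447}{4149}\right) \left(-264\right) = \frac{5935336}{1383}$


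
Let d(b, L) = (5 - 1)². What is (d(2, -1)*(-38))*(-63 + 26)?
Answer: 22496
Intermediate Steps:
d(b, L) = 16 (d(b, L) = 4² = 16)
(d(2, -1)*(-38))*(-63 + 26) = (16*(-38))*(-63 + 26) = -608*(-37) = 22496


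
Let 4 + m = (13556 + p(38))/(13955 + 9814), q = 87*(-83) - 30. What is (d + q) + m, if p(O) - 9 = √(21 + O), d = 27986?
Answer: 492768704/23769 + √59/23769 ≈ 20732.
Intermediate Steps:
p(O) = 9 + √(21 + O)
q = -7251 (q = -7221 - 30 = -7251)
m = -81511/23769 + √59/23769 (m = -4 + (13556 + (9 + √(21 + 38)))/(13955 + 9814) = -4 + (13556 + (9 + √59))/23769 = -4 + (13565 + √59)*(1/23769) = -4 + (13565/23769 + √59/23769) = -81511/23769 + √59/23769 ≈ -3.4290)
(d + q) + m = (27986 - 7251) + (-81511/23769 + √59/23769) = 20735 + (-81511/23769 + √59/23769) = 492768704/23769 + √59/23769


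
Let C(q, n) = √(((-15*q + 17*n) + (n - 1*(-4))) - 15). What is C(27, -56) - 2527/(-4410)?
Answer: 361/630 + 4*I*√89 ≈ 0.57302 + 37.736*I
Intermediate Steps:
C(q, n) = √(-11 - 15*q + 18*n) (C(q, n) = √(((-15*q + 17*n) + (n + 4)) - 15) = √(((-15*q + 17*n) + (4 + n)) - 15) = √((4 - 15*q + 18*n) - 15) = √(-11 - 15*q + 18*n))
C(27, -56) - 2527/(-4410) = √(-11 - 15*27 + 18*(-56)) - 2527/(-4410) = √(-11 - 405 - 1008) - 2527*(-1)/4410 = √(-1424) - 1*(-361/630) = 4*I*√89 + 361/630 = 361/630 + 4*I*√89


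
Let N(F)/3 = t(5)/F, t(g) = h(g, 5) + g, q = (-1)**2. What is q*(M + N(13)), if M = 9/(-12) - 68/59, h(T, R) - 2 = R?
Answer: 2659/3068 ≈ 0.86669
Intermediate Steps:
q = 1
h(T, R) = 2 + R
t(g) = 7 + g (t(g) = (2 + 5) + g = 7 + g)
N(F) = 36/F (N(F) = 3*((7 + 5)/F) = 3*(12/F) = 36/F)
M = -449/236 (M = 9*(-1/12) - 68*1/59 = -3/4 - 68/59 = -449/236 ≈ -1.9025)
q*(M + N(13)) = 1*(-449/236 + 36/13) = 1*(2659/3068) = 2659/3068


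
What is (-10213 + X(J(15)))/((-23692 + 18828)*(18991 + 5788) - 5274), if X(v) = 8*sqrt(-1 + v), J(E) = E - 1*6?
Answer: 10213/120530330 - 8*sqrt(2)/60265165 ≈ 8.4546e-5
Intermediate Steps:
J(E) = -6 + E (J(E) = E - 6 = -6 + E)
(-10213 + X(J(15)))/((-23692 + 18828)*(18991 + 5788) - 5274) = (-10213 + 8*sqrt(-1 + (-6 + 15)))/((-23692 + 18828)*(18991 + 5788) - 5274) = (-10213 + 8*sqrt(-1 + 9))/(-4864*24779 - 5274) = (-10213 + 8*sqrt(8))/(-120525056 - 5274) = (-10213 + 8*(2*sqrt(2)))/(-120530330) = (-10213 + 16*sqrt(2))*(-1/120530330) = 10213/120530330 - 8*sqrt(2)/60265165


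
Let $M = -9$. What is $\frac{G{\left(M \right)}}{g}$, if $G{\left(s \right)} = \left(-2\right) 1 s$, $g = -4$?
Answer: $- \frac{9}{2} \approx -4.5$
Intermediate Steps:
$G{\left(s \right)} = - 2 s$
$\frac{G{\left(M \right)}}{g} = \frac{\left(-2\right) \left(-9\right)}{-4} = \left(- \frac{1}{4}\right) 18 = - \frac{9}{2}$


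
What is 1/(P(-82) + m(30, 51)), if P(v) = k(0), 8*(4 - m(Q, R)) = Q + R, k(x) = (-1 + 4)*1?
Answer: -8/25 ≈ -0.32000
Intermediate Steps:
k(x) = 3 (k(x) = 3*1 = 3)
m(Q, R) = 4 - Q/8 - R/8 (m(Q, R) = 4 - (Q + R)/8 = 4 + (-Q/8 - R/8) = 4 - Q/8 - R/8)
P(v) = 3
1/(P(-82) + m(30, 51)) = 1/(3 + (4 - 1/8*30 - 1/8*51)) = 1/(3 + (4 - 15/4 - 51/8)) = 1/(3 - 49/8) = 1/(-25/8) = -8/25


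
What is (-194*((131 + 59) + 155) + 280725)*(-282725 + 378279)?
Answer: 20428967430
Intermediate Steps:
(-194*((131 + 59) + 155) + 280725)*(-282725 + 378279) = (-194*(190 + 155) + 280725)*95554 = (-194*345 + 280725)*95554 = (-66930 + 280725)*95554 = 213795*95554 = 20428967430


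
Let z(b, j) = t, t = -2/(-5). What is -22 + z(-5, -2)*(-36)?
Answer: -182/5 ≈ -36.400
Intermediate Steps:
t = ⅖ (t = -2*(-⅕) = ⅖ ≈ 0.40000)
z(b, j) = ⅖
-22 + z(-5, -2)*(-36) = -22 + (⅖)*(-36) = -22 - 72/5 = -182/5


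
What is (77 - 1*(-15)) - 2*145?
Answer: -198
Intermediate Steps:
(77 - 1*(-15)) - 2*145 = (77 + 15) - 290 = 92 - 290 = -198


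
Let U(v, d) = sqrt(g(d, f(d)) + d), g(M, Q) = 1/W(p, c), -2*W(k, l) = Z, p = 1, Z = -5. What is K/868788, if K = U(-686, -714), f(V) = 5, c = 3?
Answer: I*sqrt(1115)/1085985 ≈ 3.0748e-5*I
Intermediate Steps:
W(k, l) = 5/2 (W(k, l) = -1/2*(-5) = 5/2)
g(M, Q) = 2/5 (g(M, Q) = 1/(5/2) = 2/5)
U(v, d) = sqrt(2/5 + d)
K = 4*I*sqrt(1115)/5 (K = sqrt(10 + 25*(-714))/5 = sqrt(10 - 17850)/5 = sqrt(-17840)/5 = (4*I*sqrt(1115))/5 = 4*I*sqrt(1115)/5 ≈ 26.713*I)
K/868788 = (4*I*sqrt(1115)/5)/868788 = (4*I*sqrt(1115)/5)*(1/868788) = I*sqrt(1115)/1085985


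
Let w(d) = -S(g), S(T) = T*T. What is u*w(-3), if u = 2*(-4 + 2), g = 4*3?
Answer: 576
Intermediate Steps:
g = 12
u = -4 (u = 2*(-2) = -4)
S(T) = T²
w(d) = -144 (w(d) = -1*12² = -1*144 = -144)
u*w(-3) = -4*(-144) = 576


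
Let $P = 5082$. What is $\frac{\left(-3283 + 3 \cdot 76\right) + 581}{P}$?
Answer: $- \frac{1237}{2541} \approx -0.48682$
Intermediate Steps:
$\frac{\left(-3283 + 3 \cdot 76\right) + 581}{P} = \frac{\left(-3283 + 3 \cdot 76\right) + 581}{5082} = \left(\left(-3283 + 228\right) + 581\right) \frac{1}{5082} = \left(-3055 + 581\right) \frac{1}{5082} = \left(-2474\right) \frac{1}{5082} = - \frac{1237}{2541}$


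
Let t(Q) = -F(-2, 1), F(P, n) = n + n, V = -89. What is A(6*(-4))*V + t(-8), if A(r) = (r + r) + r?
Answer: 6406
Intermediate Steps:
F(P, n) = 2*n
t(Q) = -2
A(r) = 3*r (A(r) = 2*r + r = 3*r)
A(6*(-4))*V + t(-8) = (3*(6*(-4)))*(-89) - 2 = (3*(-24))*(-89) - 2 = -72*(-89) - 2 = 6408 - 2 = 6406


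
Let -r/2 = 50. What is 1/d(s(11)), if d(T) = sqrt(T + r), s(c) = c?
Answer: -I*sqrt(89)/89 ≈ -0.106*I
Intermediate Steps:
r = -100 (r = -2*50 = -100)
d(T) = sqrt(-100 + T) (d(T) = sqrt(T - 100) = sqrt(-100 + T))
1/d(s(11)) = 1/(sqrt(-100 + 11)) = 1/(sqrt(-89)) = 1/(I*sqrt(89)) = -I*sqrt(89)/89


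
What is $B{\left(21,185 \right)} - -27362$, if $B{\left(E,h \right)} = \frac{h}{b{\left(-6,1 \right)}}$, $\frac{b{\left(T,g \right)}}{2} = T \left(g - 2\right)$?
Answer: $\frac{328529}{12} \approx 27377.0$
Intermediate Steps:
$b{\left(T,g \right)} = 2 T \left(-2 + g\right)$ ($b{\left(T,g \right)} = 2 T \left(g - 2\right) = 2 T \left(-2 + g\right)$)
$B{\left(E,h \right)} = \frac{h}{12}$ ($B{\left(E,h \right)} = \frac{h}{2 \left(-6\right) \left(-2 + 1\right)} = \frac{h}{2 \left(-6\right) \left(-1\right)} = \frac{h}{12}$)
$B{\left(21,185 \right)} - -27362 = \frac{1}{12} \cdot 185 - -27362 = \frac{185}{12} + 27362 = \frac{328529}{12}$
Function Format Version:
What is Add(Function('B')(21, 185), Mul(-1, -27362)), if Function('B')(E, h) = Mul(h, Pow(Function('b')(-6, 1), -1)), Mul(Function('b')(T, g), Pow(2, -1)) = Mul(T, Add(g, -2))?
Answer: Rational(328529, 12) ≈ 27377.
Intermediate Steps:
Function('b')(T, g) = Mul(2, T, Add(-2, g)) (Function('b')(T, g) = Mul(2, Mul(T, Add(g, -2))) = Mul(2, Mul(T, Add(-2, g))) = Mul(2, T, Add(-2, g)))
Function('B')(E, h) = Mul(Rational(1, 12), h) (Function('B')(E, h) = Mul(h, Pow(Mul(2, -6, Add(-2, 1)), -1)) = Mul(h, Pow(Mul(2, -6, -1), -1)) = Mul(h, Pow(12, -1)) = Mul(h, Rational(1, 12)) = Mul(Rational(1, 12), h))
Add(Function('B')(21, 185), Mul(-1, -27362)) = Add(Mul(Rational(1, 12), 185), Mul(-1, -27362)) = Add(Rational(185, 12), 27362) = Rational(328529, 12)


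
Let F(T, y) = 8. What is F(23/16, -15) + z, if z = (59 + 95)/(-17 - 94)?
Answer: 734/111 ≈ 6.6126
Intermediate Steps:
z = -154/111 (z = 154/(-111) = 154*(-1/111) = -154/111 ≈ -1.3874)
F(23/16, -15) + z = 8 - 154/111 = 734/111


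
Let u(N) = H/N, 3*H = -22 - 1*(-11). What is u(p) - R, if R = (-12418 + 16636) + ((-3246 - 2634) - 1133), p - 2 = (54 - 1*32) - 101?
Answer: 58696/21 ≈ 2795.0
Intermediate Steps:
p = -77 (p = 2 + ((54 - 1*32) - 101) = 2 + ((54 - 32) - 101) = 2 + (22 - 101) = 2 - 79 = -77)
H = -11/3 (H = (-22 - 1*(-11))/3 = (-22 + 11)/3 = (1/3)*(-11) = -11/3 ≈ -3.6667)
u(N) = -11/(3*N)
R = -2795 (R = 4218 + (-5880 - 1133) = 4218 - 7013 = -2795)
u(p) - R = -11/3/(-77) - 1*(-2795) = -11/3*(-1/77) + 2795 = 1/21 + 2795 = 58696/21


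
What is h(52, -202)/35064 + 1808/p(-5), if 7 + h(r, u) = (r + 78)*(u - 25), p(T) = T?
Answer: -21181099/58440 ≈ -362.44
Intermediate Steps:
h(r, u) = -7 + (-25 + u)*(78 + r) (h(r, u) = -7 + (r + 78)*(u - 25) = -7 + (78 + r)*(-25 + u) = -7 + (-25 + u)*(78 + r))
h(52, -202)/35064 + 1808/p(-5) = (-1957 - 25*52 + 78*(-202) + 52*(-202))/35064 + 1808/(-5) = (-1957 - 1300 - 15756 - 10504)*(1/35064) + 1808*(-⅕) = -29517*1/35064 - 1808/5 = -9839/11688 - 1808/5 = -21181099/58440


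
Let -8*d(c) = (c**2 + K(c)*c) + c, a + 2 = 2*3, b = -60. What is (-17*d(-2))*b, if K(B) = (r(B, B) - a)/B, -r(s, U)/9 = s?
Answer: -2040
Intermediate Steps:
r(s, U) = -9*s
a = 4 (a = -2 + 2*3 = -2 + 6 = 4)
K(B) = (-4 - 9*B)/B (K(B) = (-9*B - 1*4)/B = (-9*B - 4)/B = (-4 - 9*B)/B)
d(c) = -c/8 - c**2/8 - c*(-9 - 4/c)/8 (d(c) = -((c**2 + (-9 - 4/c)*c) + c)/8 = -((c**2 + c*(-9 - 4/c)) + c)/8 = -(c + c**2 + c*(-9 - 4/c))/8 = -c/8 - c**2/8 - c*(-9 - 4/c)/8)
(-17*d(-2))*b = -17*(1/2 - 2 - 1/8*(-2)**2)*(-60) = -17*(1/2 - 2 - 1/8*4)*(-60) = -17*(1/2 - 2 - 1/2)*(-60) = -17*(-2)*(-60) = 34*(-60) = -2040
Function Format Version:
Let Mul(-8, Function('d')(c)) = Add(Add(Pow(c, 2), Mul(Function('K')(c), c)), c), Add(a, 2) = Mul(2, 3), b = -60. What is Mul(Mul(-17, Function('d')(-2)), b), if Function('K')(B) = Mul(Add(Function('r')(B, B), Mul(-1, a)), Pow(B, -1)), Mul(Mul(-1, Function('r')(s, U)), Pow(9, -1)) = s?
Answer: -2040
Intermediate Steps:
Function('r')(s, U) = Mul(-9, s)
a = 4 (a = Add(-2, Mul(2, 3)) = Add(-2, 6) = 4)
Function('K')(B) = Mul(Pow(B, -1), Add(-4, Mul(-9, B))) (Function('K')(B) = Mul(Add(Mul(-9, B), Mul(-1, 4)), Pow(B, -1)) = Mul(Add(Mul(-9, B), -4), Pow(B, -1)) = Mul(Add(-4, Mul(-9, B)), Pow(B, -1)) = Mul(Pow(B, -1), Add(-4, Mul(-9, B))))
Function('d')(c) = Add(Mul(Rational(-1, 8), c), Mul(Rational(-1, 8), Pow(c, 2)), Mul(Rational(-1, 8), c, Add(-9, Mul(-4, Pow(c, -1))))) (Function('d')(c) = Mul(Rational(-1, 8), Add(Add(Pow(c, 2), Mul(Add(-9, Mul(-4, Pow(c, -1))), c)), c)) = Mul(Rational(-1, 8), Add(Add(Pow(c, 2), Mul(c, Add(-9, Mul(-4, Pow(c, -1))))), c)) = Mul(Rational(-1, 8), Add(c, Pow(c, 2), Mul(c, Add(-9, Mul(-4, Pow(c, -1)))))) = Add(Mul(Rational(-1, 8), c), Mul(Rational(-1, 8), Pow(c, 2)), Mul(Rational(-1, 8), c, Add(-9, Mul(-4, Pow(c, -1))))))
Mul(Mul(-17, Function('d')(-2)), b) = Mul(Mul(-17, Add(Rational(1, 2), -2, Mul(Rational(-1, 8), Pow(-2, 2)))), -60) = Mul(Mul(-17, Add(Rational(1, 2), -2, Mul(Rational(-1, 8), 4))), -60) = Mul(Mul(-17, Add(Rational(1, 2), -2, Rational(-1, 2))), -60) = Mul(Mul(-17, -2), -60) = Mul(34, -60) = -2040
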